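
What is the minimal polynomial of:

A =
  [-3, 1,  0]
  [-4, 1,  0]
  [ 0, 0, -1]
x^2 + 2*x + 1

The characteristic polynomial is χ_A(x) = (x + 1)^3, so the eigenvalues are known. The minimal polynomial is
  m_A(x) = Π_λ (x − λ)^{k_λ}
where k_λ is the size of the *largest* Jordan block for λ (equivalently, the smallest k with (A − λI)^k v = 0 for every generalised eigenvector v of λ).

  λ = -1: largest Jordan block has size 2, contributing (x + 1)^2

So m_A(x) = (x + 1)^2 = x^2 + 2*x + 1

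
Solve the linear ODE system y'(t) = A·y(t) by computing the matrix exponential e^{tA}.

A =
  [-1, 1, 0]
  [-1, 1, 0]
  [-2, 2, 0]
e^{tA} =
  [1 - t, t, 0]
  [-t, t + 1, 0]
  [-2*t, 2*t, 1]

Strategy: write A = P · J · P⁻¹ where J is a Jordan canonical form, so e^{tA} = P · e^{tJ} · P⁻¹, and e^{tJ} can be computed block-by-block.

A has Jordan form
J =
  [0, 1, 0]
  [0, 0, 0]
  [0, 0, 0]
(up to reordering of blocks).

Per-block formulas:
  For a 2×2 Jordan block J_2(0): exp(t · J_2(0)) = e^(0t)·(I + t·N), where N is the 2×2 nilpotent shift.
  For a 1×1 block at λ = 0: exp(t · [0]) = [e^(0t)].

After assembling e^{tJ} and conjugating by P, we get:

e^{tA} =
  [1 - t, t, 0]
  [-t, t + 1, 0]
  [-2*t, 2*t, 1]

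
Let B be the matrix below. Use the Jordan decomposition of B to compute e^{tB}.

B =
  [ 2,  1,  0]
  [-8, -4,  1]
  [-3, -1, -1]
e^{tB} =
  [t^2*exp(-t)/2 + 3*t*exp(-t) + exp(-t), t*exp(-t), t^2*exp(-t)/2]
  [-3*t^2*exp(-t)/2 - 8*t*exp(-t), -3*t*exp(-t) + exp(-t), -3*t^2*exp(-t)/2 + t*exp(-t)]
  [-t^2*exp(-t)/2 - 3*t*exp(-t), -t*exp(-t), -t^2*exp(-t)/2 + exp(-t)]

Strategy: write B = P · J · P⁻¹ where J is a Jordan canonical form, so e^{tB} = P · e^{tJ} · P⁻¹, and e^{tJ} can be computed block-by-block.

B has Jordan form
J =
  [-1,  1,  0]
  [ 0, -1,  1]
  [ 0,  0, -1]
(up to reordering of blocks).

Per-block formulas:
  For a 3×3 Jordan block J_3(-1): exp(t · J_3(-1)) = e^(-1t)·(I + t·N + (t^2/2)·N^2), where N is the 3×3 nilpotent shift.

After assembling e^{tJ} and conjugating by P, we get:

e^{tB} =
  [t^2*exp(-t)/2 + 3*t*exp(-t) + exp(-t), t*exp(-t), t^2*exp(-t)/2]
  [-3*t^2*exp(-t)/2 - 8*t*exp(-t), -3*t*exp(-t) + exp(-t), -3*t^2*exp(-t)/2 + t*exp(-t)]
  [-t^2*exp(-t)/2 - 3*t*exp(-t), -t*exp(-t), -t^2*exp(-t)/2 + exp(-t)]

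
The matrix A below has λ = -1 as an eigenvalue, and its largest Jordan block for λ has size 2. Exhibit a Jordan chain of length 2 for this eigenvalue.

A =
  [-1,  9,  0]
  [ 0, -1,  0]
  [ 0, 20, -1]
A Jordan chain for λ = -1 of length 2:
v_1 = (9, 0, 20)ᵀ
v_2 = (0, 1, 0)ᵀ

Let N = A − (-1)·I. We want v_2 with N^2 v_2 = 0 but N^1 v_2 ≠ 0; then v_{j-1} := N · v_j for j = 2, …, 2.

Pick v_2 = (0, 1, 0)ᵀ.
Then v_1 = N · v_2 = (9, 0, 20)ᵀ.

Sanity check: (A − (-1)·I) v_1 = (0, 0, 0)ᵀ = 0. ✓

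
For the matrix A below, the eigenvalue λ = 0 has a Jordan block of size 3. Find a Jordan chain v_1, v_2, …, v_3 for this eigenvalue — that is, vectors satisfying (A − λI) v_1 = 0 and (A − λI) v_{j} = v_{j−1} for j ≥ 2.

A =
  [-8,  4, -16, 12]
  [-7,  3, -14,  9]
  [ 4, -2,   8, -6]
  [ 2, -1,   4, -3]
A Jordan chain for λ = 0 of length 3:
v_1 = (-4, -3, 2, 1)ᵀ
v_2 = (-8, -7, 4, 2)ᵀ
v_3 = (1, 0, 0, 0)ᵀ

Let N = A − (0)·I. We want v_3 with N^3 v_3 = 0 but N^2 v_3 ≠ 0; then v_{j-1} := N · v_j for j = 3, …, 2.

Pick v_3 = (1, 0, 0, 0)ᵀ.
Then v_2 = N · v_3 = (-8, -7, 4, 2)ᵀ.
Then v_1 = N · v_2 = (-4, -3, 2, 1)ᵀ.

Sanity check: (A − (0)·I) v_1 = (0, 0, 0, 0)ᵀ = 0. ✓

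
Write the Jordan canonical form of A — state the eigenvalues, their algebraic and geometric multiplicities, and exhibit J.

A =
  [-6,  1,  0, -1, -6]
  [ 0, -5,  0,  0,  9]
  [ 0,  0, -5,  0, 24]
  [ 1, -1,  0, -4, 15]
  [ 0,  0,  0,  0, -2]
J_2(-5) ⊕ J_1(-5) ⊕ J_1(-5) ⊕ J_1(-2)

The characteristic polynomial is
  det(x·I − A) = x^5 + 22*x^4 + 190*x^3 + 800*x^2 + 1625*x + 1250 = (x + 2)*(x + 5)^4

Eigenvalues and multiplicities (the geometric multiplicity of λ is n − rank(A − λI), which equals the number of Jordan blocks for λ):
  λ = -5: algebraic multiplicity = 4, geometric multiplicity = 3
  λ = -2: algebraic multiplicity = 1, geometric multiplicity = 1

Determining the block sizes for each eigenvalue:
  λ = -5: 3 blocks summing to 4 forces exactly one block of size 2 and the rest size 1 → block sizes [2, 1, 1]
  λ = -2: one block (gm = 1), so the single block has size am = 1 → block sizes [1]

Assembling the blocks gives a Jordan form
J =
  [-5,  1,  0,  0,  0]
  [ 0, -5,  0,  0,  0]
  [ 0,  0, -5,  0,  0]
  [ 0,  0,  0, -5,  0]
  [ 0,  0,  0,  0, -2]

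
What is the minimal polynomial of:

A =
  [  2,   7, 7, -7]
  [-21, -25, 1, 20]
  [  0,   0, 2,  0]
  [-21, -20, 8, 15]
x^3 + 8*x^2 + 5*x - 50

The characteristic polynomial is χ_A(x) = (x - 2)^2*(x + 5)^2, so the eigenvalues are known. The minimal polynomial is
  m_A(x) = Π_λ (x − λ)^{k_λ}
where k_λ is the size of the *largest* Jordan block for λ (equivalently, the smallest k with (A − λI)^k v = 0 for every generalised eigenvector v of λ).

  λ = -5: largest Jordan block has size 2, contributing (x + 5)^2
  λ = 2: largest Jordan block has size 1, contributing (x − 2)

So m_A(x) = (x - 2)*(x + 5)^2 = x^3 + 8*x^2 + 5*x - 50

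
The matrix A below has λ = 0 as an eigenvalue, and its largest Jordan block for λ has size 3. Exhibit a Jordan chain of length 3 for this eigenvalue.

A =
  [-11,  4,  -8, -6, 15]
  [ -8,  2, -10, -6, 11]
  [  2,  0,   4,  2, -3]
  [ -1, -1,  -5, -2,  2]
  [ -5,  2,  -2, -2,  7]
A Jordan chain for λ = 0 of length 3:
v_1 = (4, 3, -1, 1, 2)ᵀ
v_2 = (-11, -8, 2, -1, -5)ᵀ
v_3 = (1, 0, 0, 0, 0)ᵀ

Let N = A − (0)·I. We want v_3 with N^3 v_3 = 0 but N^2 v_3 ≠ 0; then v_{j-1} := N · v_j for j = 3, …, 2.

Pick v_3 = (1, 0, 0, 0, 0)ᵀ.
Then v_2 = N · v_3 = (-11, -8, 2, -1, -5)ᵀ.
Then v_1 = N · v_2 = (4, 3, -1, 1, 2)ᵀ.

Sanity check: (A − (0)·I) v_1 = (0, 0, 0, 0, 0)ᵀ = 0. ✓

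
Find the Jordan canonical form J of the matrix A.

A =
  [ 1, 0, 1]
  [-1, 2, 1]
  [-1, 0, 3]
J_2(2) ⊕ J_1(2)

The characteristic polynomial is
  det(x·I − A) = x^3 - 6*x^2 + 12*x - 8 = (x - 2)^3

Eigenvalues and multiplicities (the geometric multiplicity of λ is n − rank(A − λI), which equals the number of Jordan blocks for λ):
  λ = 2: algebraic multiplicity = 3, geometric multiplicity = 2

Determining the block sizes for each eigenvalue:
  λ = 2: 2 blocks summing to 3 forces exactly one block of size 2 and the rest size 1 → block sizes [2, 1]

Assembling the blocks gives a Jordan form
J =
  [2, 1, 0]
  [0, 2, 0]
  [0, 0, 2]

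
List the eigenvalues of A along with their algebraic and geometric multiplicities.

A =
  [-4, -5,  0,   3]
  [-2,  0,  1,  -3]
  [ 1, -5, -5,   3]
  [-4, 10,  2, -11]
λ = -5: alg = 4, geom = 2

Step 1 — factor the characteristic polynomial to read off the algebraic multiplicities:
  χ_A(x) = (x + 5)^4

Step 2 — compute geometric multiplicities via the rank-nullity identity g(λ) = n − rank(A − λI):
  rank(A − (-5)·I) = 2, so dim ker(A − (-5)·I) = n − 2 = 2

Summary:
  λ = -5: algebraic multiplicity = 4, geometric multiplicity = 2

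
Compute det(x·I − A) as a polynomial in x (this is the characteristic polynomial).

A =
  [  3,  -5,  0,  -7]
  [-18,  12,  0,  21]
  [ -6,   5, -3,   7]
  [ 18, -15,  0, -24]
x^4 + 12*x^3 + 54*x^2 + 108*x + 81

Expanding det(x·I − A) (e.g. by cofactor expansion or by noting that A is similar to its Jordan form J, which has the same characteristic polynomial as A) gives
  χ_A(x) = x^4 + 12*x^3 + 54*x^2 + 108*x + 81
which factors as (x + 3)^4. The eigenvalues (with algebraic multiplicities) are λ = -3 with multiplicity 4.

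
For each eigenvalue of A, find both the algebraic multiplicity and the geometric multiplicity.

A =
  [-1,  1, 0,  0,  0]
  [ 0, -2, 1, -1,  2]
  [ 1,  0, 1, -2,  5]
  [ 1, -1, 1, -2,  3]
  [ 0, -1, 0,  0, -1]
λ = -1: alg = 5, geom = 2

Step 1 — factor the characteristic polynomial to read off the algebraic multiplicities:
  χ_A(x) = (x + 1)^5

Step 2 — compute geometric multiplicities via the rank-nullity identity g(λ) = n − rank(A − λI):
  rank(A − (-1)·I) = 3, so dim ker(A − (-1)·I) = n − 3 = 2

Summary:
  λ = -1: algebraic multiplicity = 5, geometric multiplicity = 2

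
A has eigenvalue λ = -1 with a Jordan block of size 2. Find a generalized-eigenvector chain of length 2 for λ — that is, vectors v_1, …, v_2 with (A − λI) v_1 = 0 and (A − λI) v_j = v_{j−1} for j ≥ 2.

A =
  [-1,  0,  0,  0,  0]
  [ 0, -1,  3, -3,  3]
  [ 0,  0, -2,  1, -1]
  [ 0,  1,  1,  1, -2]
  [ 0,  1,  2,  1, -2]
A Jordan chain for λ = -1 of length 2:
v_1 = (0, 0, 0, 1, 1)ᵀ
v_2 = (0, 1, 0, 0, 0)ᵀ

Let N = A − (-1)·I. We want v_2 with N^2 v_2 = 0 but N^1 v_2 ≠ 0; then v_{j-1} := N · v_j for j = 2, …, 2.

Pick v_2 = (0, 1, 0, 0, 0)ᵀ.
Then v_1 = N · v_2 = (0, 0, 0, 1, 1)ᵀ.

Sanity check: (A − (-1)·I) v_1 = (0, 0, 0, 0, 0)ᵀ = 0. ✓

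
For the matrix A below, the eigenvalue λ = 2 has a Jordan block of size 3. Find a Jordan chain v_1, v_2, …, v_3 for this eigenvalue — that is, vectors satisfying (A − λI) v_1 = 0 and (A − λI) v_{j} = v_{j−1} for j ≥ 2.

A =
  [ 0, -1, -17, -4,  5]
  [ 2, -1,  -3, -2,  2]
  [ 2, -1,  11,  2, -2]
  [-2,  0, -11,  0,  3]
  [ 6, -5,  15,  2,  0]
A Jordan chain for λ = 2 of length 3:
v_1 = (6, 0, -4, 4, -8)ᵀ
v_2 = (-2, 2, 2, -2, 6)ᵀ
v_3 = (1, 0, 0, 0, 0)ᵀ

Let N = A − (2)·I. We want v_3 with N^3 v_3 = 0 but N^2 v_3 ≠ 0; then v_{j-1} := N · v_j for j = 3, …, 2.

Pick v_3 = (1, 0, 0, 0, 0)ᵀ.
Then v_2 = N · v_3 = (-2, 2, 2, -2, 6)ᵀ.
Then v_1 = N · v_2 = (6, 0, -4, 4, -8)ᵀ.

Sanity check: (A − (2)·I) v_1 = (0, 0, 0, 0, 0)ᵀ = 0. ✓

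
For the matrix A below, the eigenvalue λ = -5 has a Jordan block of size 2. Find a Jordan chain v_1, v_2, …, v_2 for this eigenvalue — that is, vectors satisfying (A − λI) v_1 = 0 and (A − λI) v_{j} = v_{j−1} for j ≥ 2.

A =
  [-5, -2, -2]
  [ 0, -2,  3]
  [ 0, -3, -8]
A Jordan chain for λ = -5 of length 2:
v_1 = (-2, 3, -3)ᵀ
v_2 = (0, 1, 0)ᵀ

Let N = A − (-5)·I. We want v_2 with N^2 v_2 = 0 but N^1 v_2 ≠ 0; then v_{j-1} := N · v_j for j = 2, …, 2.

Pick v_2 = (0, 1, 0)ᵀ.
Then v_1 = N · v_2 = (-2, 3, -3)ᵀ.

Sanity check: (A − (-5)·I) v_1 = (0, 0, 0)ᵀ = 0. ✓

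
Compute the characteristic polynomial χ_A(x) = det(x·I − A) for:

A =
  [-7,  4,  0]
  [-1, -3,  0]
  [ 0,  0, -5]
x^3 + 15*x^2 + 75*x + 125

Expanding det(x·I − A) (e.g. by cofactor expansion or by noting that A is similar to its Jordan form J, which has the same characteristic polynomial as A) gives
  χ_A(x) = x^3 + 15*x^2 + 75*x + 125
which factors as (x + 5)^3. The eigenvalues (with algebraic multiplicities) are λ = -5 with multiplicity 3.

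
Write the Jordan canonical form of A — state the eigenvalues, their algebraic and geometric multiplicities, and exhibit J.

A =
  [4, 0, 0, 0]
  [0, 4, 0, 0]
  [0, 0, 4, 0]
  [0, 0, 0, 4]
J_1(4) ⊕ J_1(4) ⊕ J_1(4) ⊕ J_1(4)

The characteristic polynomial is
  det(x·I − A) = x^4 - 16*x^3 + 96*x^2 - 256*x + 256 = (x - 4)^4

Eigenvalues and multiplicities (the geometric multiplicity of λ is n − rank(A − λI), which equals the number of Jordan blocks for λ):
  λ = 4: algebraic multiplicity = 4, geometric multiplicity = 4

Determining the block sizes for each eigenvalue:
  λ = 4: gm = am = 4, so every block has size 1 → block sizes [1, 1, 1, 1]

Assembling the blocks gives a Jordan form
J =
  [4, 0, 0, 0]
  [0, 4, 0, 0]
  [0, 0, 4, 0]
  [0, 0, 0, 4]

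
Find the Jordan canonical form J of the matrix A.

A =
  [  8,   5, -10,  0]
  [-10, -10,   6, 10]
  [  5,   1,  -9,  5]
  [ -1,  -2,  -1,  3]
J_2(-2) ⊕ J_2(-2)

The characteristic polynomial is
  det(x·I − A) = x^4 + 8*x^3 + 24*x^2 + 32*x + 16 = (x + 2)^4

Eigenvalues and multiplicities (the geometric multiplicity of λ is n − rank(A − λI), which equals the number of Jordan blocks for λ):
  λ = -2: algebraic multiplicity = 4, geometric multiplicity = 2

Determining the block sizes for each eigenvalue:
  λ = -2: with am = 4 and gm = 2, the partition is not yet determined (e.g. several partitions of 4 into 2 parts exist). Let N = A − (-2)·I. Computing rank(N^1) = 2, rank(N^2) = 0; the number of blocks of size ≥ j is rank(N^{j−1}) − rank(N^j), giving [2, 2]. So we have 2 block(s) of size 2 → block sizes [2, 2]

Assembling the blocks gives a Jordan form
J =
  [-2,  1,  0,  0]
  [ 0, -2,  0,  0]
  [ 0,  0, -2,  1]
  [ 0,  0,  0, -2]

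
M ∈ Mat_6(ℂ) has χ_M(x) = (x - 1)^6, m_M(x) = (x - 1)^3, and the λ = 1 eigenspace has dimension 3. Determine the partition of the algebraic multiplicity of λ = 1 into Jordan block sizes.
Block sizes for λ = 1: [3, 2, 1]

Step 1 — from the characteristic polynomial, algebraic multiplicity of λ = 1 is 6. From dim ker(M − (1)·I) = 3, there are exactly 3 Jordan blocks for λ = 1.
Step 2 — from the minimal polynomial, the factor (x − 1)^3 tells us the largest block for λ = 1 has size 3.
Step 3 — with total size 6, 3 blocks, and largest block 3, the block sizes (in nonincreasing order) are [3, 2, 1].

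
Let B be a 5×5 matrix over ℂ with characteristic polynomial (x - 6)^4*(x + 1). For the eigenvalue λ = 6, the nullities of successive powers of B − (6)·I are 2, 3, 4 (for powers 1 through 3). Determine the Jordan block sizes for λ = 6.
Block sizes for λ = 6: [3, 1]

From the dimensions of kernels of powers, the number of Jordan blocks of size at least j is d_j − d_{j−1} where d_j = dim ker(N^j) (with d_0 = 0). Computing the differences gives [2, 1, 1].
The number of blocks of size exactly k is (#blocks of size ≥ k) − (#blocks of size ≥ k + 1), so the partition is: 1 block(s) of size 1, 1 block(s) of size 3.
In nonincreasing order the block sizes are [3, 1].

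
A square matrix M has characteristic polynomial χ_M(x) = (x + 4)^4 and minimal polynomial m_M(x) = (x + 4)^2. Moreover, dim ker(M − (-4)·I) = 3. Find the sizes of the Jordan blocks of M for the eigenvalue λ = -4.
Block sizes for λ = -4: [2, 1, 1]

Step 1 — from the characteristic polynomial, algebraic multiplicity of λ = -4 is 4. From dim ker(M − (-4)·I) = 3, there are exactly 3 Jordan blocks for λ = -4.
Step 2 — from the minimal polynomial, the factor (x + 4)^2 tells us the largest block for λ = -4 has size 2.
Step 3 — with total size 4, 3 blocks, and largest block 2, the block sizes (in nonincreasing order) are [2, 1, 1].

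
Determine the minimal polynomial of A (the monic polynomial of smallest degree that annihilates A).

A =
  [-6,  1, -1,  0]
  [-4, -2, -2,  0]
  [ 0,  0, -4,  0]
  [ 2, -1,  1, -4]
x^2 + 8*x + 16

The characteristic polynomial is χ_A(x) = (x + 4)^4, so the eigenvalues are known. The minimal polynomial is
  m_A(x) = Π_λ (x − λ)^{k_λ}
where k_λ is the size of the *largest* Jordan block for λ (equivalently, the smallest k with (A − λI)^k v = 0 for every generalised eigenvector v of λ).

  λ = -4: largest Jordan block has size 2, contributing (x + 4)^2

So m_A(x) = (x + 4)^2 = x^2 + 8*x + 16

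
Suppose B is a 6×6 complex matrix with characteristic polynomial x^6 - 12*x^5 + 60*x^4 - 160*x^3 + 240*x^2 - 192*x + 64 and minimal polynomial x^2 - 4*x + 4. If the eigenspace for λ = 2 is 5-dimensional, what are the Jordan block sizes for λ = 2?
Block sizes for λ = 2: [2, 1, 1, 1, 1]

Step 1 — from the characteristic polynomial, algebraic multiplicity of λ = 2 is 6. From dim ker(B − (2)·I) = 5, there are exactly 5 Jordan blocks for λ = 2.
Step 2 — from the minimal polynomial, the factor (x − 2)^2 tells us the largest block for λ = 2 has size 2.
Step 3 — with total size 6, 5 blocks, and largest block 2, the block sizes (in nonincreasing order) are [2, 1, 1, 1, 1].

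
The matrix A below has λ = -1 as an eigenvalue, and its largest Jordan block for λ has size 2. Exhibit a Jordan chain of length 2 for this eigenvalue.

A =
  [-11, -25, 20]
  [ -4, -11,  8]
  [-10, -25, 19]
A Jordan chain for λ = -1 of length 2:
v_1 = (-10, -4, -10)ᵀ
v_2 = (1, 0, 0)ᵀ

Let N = A − (-1)·I. We want v_2 with N^2 v_2 = 0 but N^1 v_2 ≠ 0; then v_{j-1} := N · v_j for j = 2, …, 2.

Pick v_2 = (1, 0, 0)ᵀ.
Then v_1 = N · v_2 = (-10, -4, -10)ᵀ.

Sanity check: (A − (-1)·I) v_1 = (0, 0, 0)ᵀ = 0. ✓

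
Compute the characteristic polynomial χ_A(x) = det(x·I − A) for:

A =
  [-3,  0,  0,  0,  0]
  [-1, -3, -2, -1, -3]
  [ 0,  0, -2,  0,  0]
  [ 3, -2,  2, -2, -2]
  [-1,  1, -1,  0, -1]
x^5 + 11*x^4 + 48*x^3 + 104*x^2 + 112*x + 48

Expanding det(x·I − A) (e.g. by cofactor expansion or by noting that A is similar to its Jordan form J, which has the same characteristic polynomial as A) gives
  χ_A(x) = x^5 + 11*x^4 + 48*x^3 + 104*x^2 + 112*x + 48
which factors as (x + 2)^4*(x + 3). The eigenvalues (with algebraic multiplicities) are λ = -3 with multiplicity 1, λ = -2 with multiplicity 4.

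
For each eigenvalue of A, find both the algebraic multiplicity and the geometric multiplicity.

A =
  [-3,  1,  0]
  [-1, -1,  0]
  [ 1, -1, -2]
λ = -2: alg = 3, geom = 2

Step 1 — factor the characteristic polynomial to read off the algebraic multiplicities:
  χ_A(x) = (x + 2)^3

Step 2 — compute geometric multiplicities via the rank-nullity identity g(λ) = n − rank(A − λI):
  rank(A − (-2)·I) = 1, so dim ker(A − (-2)·I) = n − 1 = 2

Summary:
  λ = -2: algebraic multiplicity = 3, geometric multiplicity = 2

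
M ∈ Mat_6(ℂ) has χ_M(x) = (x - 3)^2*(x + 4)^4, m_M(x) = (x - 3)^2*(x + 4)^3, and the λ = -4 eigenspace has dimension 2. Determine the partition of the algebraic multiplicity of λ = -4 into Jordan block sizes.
Block sizes for λ = -4: [3, 1]

Step 1 — from the characteristic polynomial, algebraic multiplicity of λ = -4 is 4. From dim ker(M − (-4)·I) = 2, there are exactly 2 Jordan blocks for λ = -4.
Step 2 — from the minimal polynomial, the factor (x + 4)^3 tells us the largest block for λ = -4 has size 3.
Step 3 — with total size 4, 2 blocks, and largest block 3, the block sizes (in nonincreasing order) are [3, 1].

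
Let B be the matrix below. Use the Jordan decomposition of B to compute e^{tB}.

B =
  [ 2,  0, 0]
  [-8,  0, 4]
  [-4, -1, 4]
e^{tB} =
  [exp(2*t), 0, 0]
  [-8*t*exp(2*t), -2*t*exp(2*t) + exp(2*t), 4*t*exp(2*t)]
  [-4*t*exp(2*t), -t*exp(2*t), 2*t*exp(2*t) + exp(2*t)]

Strategy: write B = P · J · P⁻¹ where J is a Jordan canonical form, so e^{tB} = P · e^{tJ} · P⁻¹, and e^{tJ} can be computed block-by-block.

B has Jordan form
J =
  [2, 1, 0]
  [0, 2, 0]
  [0, 0, 2]
(up to reordering of blocks).

Per-block formulas:
  For a 2×2 Jordan block J_2(2): exp(t · J_2(2)) = e^(2t)·(I + t·N), where N is the 2×2 nilpotent shift.
  For a 1×1 block at λ = 2: exp(t · [2]) = [e^(2t)].

After assembling e^{tJ} and conjugating by P, we get:

e^{tB} =
  [exp(2*t), 0, 0]
  [-8*t*exp(2*t), -2*t*exp(2*t) + exp(2*t), 4*t*exp(2*t)]
  [-4*t*exp(2*t), -t*exp(2*t), 2*t*exp(2*t) + exp(2*t)]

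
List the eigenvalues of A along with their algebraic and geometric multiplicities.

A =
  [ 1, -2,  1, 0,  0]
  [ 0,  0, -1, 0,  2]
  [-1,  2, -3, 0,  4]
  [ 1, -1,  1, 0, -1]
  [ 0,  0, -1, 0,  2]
λ = 0: alg = 5, geom = 2

Step 1 — factor the characteristic polynomial to read off the algebraic multiplicities:
  χ_A(x) = x^5

Step 2 — compute geometric multiplicities via the rank-nullity identity g(λ) = n − rank(A − λI):
  rank(A − (0)·I) = 3, so dim ker(A − (0)·I) = n − 3 = 2

Summary:
  λ = 0: algebraic multiplicity = 5, geometric multiplicity = 2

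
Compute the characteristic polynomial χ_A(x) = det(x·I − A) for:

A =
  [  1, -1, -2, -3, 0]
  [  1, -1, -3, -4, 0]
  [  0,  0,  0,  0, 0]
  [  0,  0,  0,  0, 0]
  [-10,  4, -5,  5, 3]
x^5 - 3*x^4

Expanding det(x·I − A) (e.g. by cofactor expansion or by noting that A is similar to its Jordan form J, which has the same characteristic polynomial as A) gives
  χ_A(x) = x^5 - 3*x^4
which factors as x^4*(x - 3). The eigenvalues (with algebraic multiplicities) are λ = 0 with multiplicity 4, λ = 3 with multiplicity 1.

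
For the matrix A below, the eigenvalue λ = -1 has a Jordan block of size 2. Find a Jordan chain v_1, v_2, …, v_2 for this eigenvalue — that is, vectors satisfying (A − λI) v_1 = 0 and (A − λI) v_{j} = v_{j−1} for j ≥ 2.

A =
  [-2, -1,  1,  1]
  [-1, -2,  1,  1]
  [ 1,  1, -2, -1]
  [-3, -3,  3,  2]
A Jordan chain for λ = -1 of length 2:
v_1 = (-1, -1, 1, -3)ᵀ
v_2 = (1, 0, 0, 0)ᵀ

Let N = A − (-1)·I. We want v_2 with N^2 v_2 = 0 but N^1 v_2 ≠ 0; then v_{j-1} := N · v_j for j = 2, …, 2.

Pick v_2 = (1, 0, 0, 0)ᵀ.
Then v_1 = N · v_2 = (-1, -1, 1, -3)ᵀ.

Sanity check: (A − (-1)·I) v_1 = (0, 0, 0, 0)ᵀ = 0. ✓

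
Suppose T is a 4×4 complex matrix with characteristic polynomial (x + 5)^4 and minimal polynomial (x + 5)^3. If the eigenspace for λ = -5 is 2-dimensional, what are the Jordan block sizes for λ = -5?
Block sizes for λ = -5: [3, 1]

Step 1 — from the characteristic polynomial, algebraic multiplicity of λ = -5 is 4. From dim ker(T − (-5)·I) = 2, there are exactly 2 Jordan blocks for λ = -5.
Step 2 — from the minimal polynomial, the factor (x + 5)^3 tells us the largest block for λ = -5 has size 3.
Step 3 — with total size 4, 2 blocks, and largest block 3, the block sizes (in nonincreasing order) are [3, 1].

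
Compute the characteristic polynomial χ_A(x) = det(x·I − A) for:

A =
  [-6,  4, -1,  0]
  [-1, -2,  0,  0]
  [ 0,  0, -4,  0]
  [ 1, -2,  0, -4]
x^4 + 16*x^3 + 96*x^2 + 256*x + 256

Expanding det(x·I − A) (e.g. by cofactor expansion or by noting that A is similar to its Jordan form J, which has the same characteristic polynomial as A) gives
  χ_A(x) = x^4 + 16*x^3 + 96*x^2 + 256*x + 256
which factors as (x + 4)^4. The eigenvalues (with algebraic multiplicities) are λ = -4 with multiplicity 4.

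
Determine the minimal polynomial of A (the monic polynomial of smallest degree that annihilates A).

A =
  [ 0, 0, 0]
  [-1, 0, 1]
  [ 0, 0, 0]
x^2

The characteristic polynomial is χ_A(x) = x^3, so the eigenvalues are known. The minimal polynomial is
  m_A(x) = Π_λ (x − λ)^{k_λ}
where k_λ is the size of the *largest* Jordan block for λ (equivalently, the smallest k with (A − λI)^k v = 0 for every generalised eigenvector v of λ).

  λ = 0: largest Jordan block has size 2, contributing (x − 0)^2

So m_A(x) = x^2 = x^2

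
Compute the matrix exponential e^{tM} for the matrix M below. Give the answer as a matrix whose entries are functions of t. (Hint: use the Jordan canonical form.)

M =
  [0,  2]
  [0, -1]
e^{tM} =
  [1, 2 - 2*exp(-t)]
  [0, exp(-t)]

Strategy: write M = P · J · P⁻¹ where J is a Jordan canonical form, so e^{tM} = P · e^{tJ} · P⁻¹, and e^{tJ} can be computed block-by-block.

M has Jordan form
J =
  [-1, 0]
  [ 0, 0]
(up to reordering of blocks).

Per-block formulas:
  For a 1×1 block at λ = -1: exp(t · [-1]) = [e^(-1t)].
  For a 1×1 block at λ = 0: exp(t · [0]) = [e^(0t)].

After assembling e^{tJ} and conjugating by P, we get:

e^{tM} =
  [1, 2 - 2*exp(-t)]
  [0, exp(-t)]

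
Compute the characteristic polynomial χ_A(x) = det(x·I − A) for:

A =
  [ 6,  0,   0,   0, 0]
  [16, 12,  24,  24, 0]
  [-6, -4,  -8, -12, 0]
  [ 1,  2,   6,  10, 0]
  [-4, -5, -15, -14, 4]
x^5 - 24*x^4 + 228*x^3 - 1072*x^2 + 2496*x - 2304

Expanding det(x·I − A) (e.g. by cofactor expansion or by noting that A is similar to its Jordan form J, which has the same characteristic polynomial as A) gives
  χ_A(x) = x^5 - 24*x^4 + 228*x^3 - 1072*x^2 + 2496*x - 2304
which factors as (x - 6)^2*(x - 4)^3. The eigenvalues (with algebraic multiplicities) are λ = 4 with multiplicity 3, λ = 6 with multiplicity 2.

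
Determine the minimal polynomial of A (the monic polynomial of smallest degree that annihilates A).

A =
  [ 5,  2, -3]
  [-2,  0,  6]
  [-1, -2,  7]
x^2 - 8*x + 16

The characteristic polynomial is χ_A(x) = (x - 4)^3, so the eigenvalues are known. The minimal polynomial is
  m_A(x) = Π_λ (x − λ)^{k_λ}
where k_λ is the size of the *largest* Jordan block for λ (equivalently, the smallest k with (A − λI)^k v = 0 for every generalised eigenvector v of λ).

  λ = 4: largest Jordan block has size 2, contributing (x − 4)^2

So m_A(x) = (x - 4)^2 = x^2 - 8*x + 16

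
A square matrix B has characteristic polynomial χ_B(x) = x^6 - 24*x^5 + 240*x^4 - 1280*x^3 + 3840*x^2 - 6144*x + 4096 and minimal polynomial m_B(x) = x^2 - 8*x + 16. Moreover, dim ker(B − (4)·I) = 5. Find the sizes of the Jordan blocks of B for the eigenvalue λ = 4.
Block sizes for λ = 4: [2, 1, 1, 1, 1]

Step 1 — from the characteristic polynomial, algebraic multiplicity of λ = 4 is 6. From dim ker(B − (4)·I) = 5, there are exactly 5 Jordan blocks for λ = 4.
Step 2 — from the minimal polynomial, the factor (x − 4)^2 tells us the largest block for λ = 4 has size 2.
Step 3 — with total size 6, 5 blocks, and largest block 2, the block sizes (in nonincreasing order) are [2, 1, 1, 1, 1].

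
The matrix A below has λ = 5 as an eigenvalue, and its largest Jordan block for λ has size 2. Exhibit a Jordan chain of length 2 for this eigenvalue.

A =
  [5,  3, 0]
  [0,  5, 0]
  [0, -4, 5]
A Jordan chain for λ = 5 of length 2:
v_1 = (3, 0, -4)ᵀ
v_2 = (0, 1, 0)ᵀ

Let N = A − (5)·I. We want v_2 with N^2 v_2 = 0 but N^1 v_2 ≠ 0; then v_{j-1} := N · v_j for j = 2, …, 2.

Pick v_2 = (0, 1, 0)ᵀ.
Then v_1 = N · v_2 = (3, 0, -4)ᵀ.

Sanity check: (A − (5)·I) v_1 = (0, 0, 0)ᵀ = 0. ✓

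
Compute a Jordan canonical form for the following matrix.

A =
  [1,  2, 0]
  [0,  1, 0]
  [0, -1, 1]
J_2(1) ⊕ J_1(1)

The characteristic polynomial is
  det(x·I − A) = x^3 - 3*x^2 + 3*x - 1 = (x - 1)^3

Eigenvalues and multiplicities (the geometric multiplicity of λ is n − rank(A − λI), which equals the number of Jordan blocks for λ):
  λ = 1: algebraic multiplicity = 3, geometric multiplicity = 2

Determining the block sizes for each eigenvalue:
  λ = 1: 2 blocks summing to 3 forces exactly one block of size 2 and the rest size 1 → block sizes [2, 1]

Assembling the blocks gives a Jordan form
J =
  [1, 1, 0]
  [0, 1, 0]
  [0, 0, 1]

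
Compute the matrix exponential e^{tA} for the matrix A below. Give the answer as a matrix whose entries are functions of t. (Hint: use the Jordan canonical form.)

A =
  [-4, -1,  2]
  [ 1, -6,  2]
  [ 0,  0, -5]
e^{tA} =
  [t*exp(-5*t) + exp(-5*t), -t*exp(-5*t), 2*t*exp(-5*t)]
  [t*exp(-5*t), -t*exp(-5*t) + exp(-5*t), 2*t*exp(-5*t)]
  [0, 0, exp(-5*t)]

Strategy: write A = P · J · P⁻¹ where J is a Jordan canonical form, so e^{tA} = P · e^{tJ} · P⁻¹, and e^{tJ} can be computed block-by-block.

A has Jordan form
J =
  [-5,  1,  0]
  [ 0, -5,  0]
  [ 0,  0, -5]
(up to reordering of blocks).

Per-block formulas:
  For a 2×2 Jordan block J_2(-5): exp(t · J_2(-5)) = e^(-5t)·(I + t·N), where N is the 2×2 nilpotent shift.
  For a 1×1 block at λ = -5: exp(t · [-5]) = [e^(-5t)].

After assembling e^{tJ} and conjugating by P, we get:

e^{tA} =
  [t*exp(-5*t) + exp(-5*t), -t*exp(-5*t), 2*t*exp(-5*t)]
  [t*exp(-5*t), -t*exp(-5*t) + exp(-5*t), 2*t*exp(-5*t)]
  [0, 0, exp(-5*t)]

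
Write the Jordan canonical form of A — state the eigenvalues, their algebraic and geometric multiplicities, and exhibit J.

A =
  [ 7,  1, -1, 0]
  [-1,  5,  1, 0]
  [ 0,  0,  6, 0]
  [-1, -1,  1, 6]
J_2(6) ⊕ J_1(6) ⊕ J_1(6)

The characteristic polynomial is
  det(x·I − A) = x^4 - 24*x^3 + 216*x^2 - 864*x + 1296 = (x - 6)^4

Eigenvalues and multiplicities (the geometric multiplicity of λ is n − rank(A − λI), which equals the number of Jordan blocks for λ):
  λ = 6: algebraic multiplicity = 4, geometric multiplicity = 3

Determining the block sizes for each eigenvalue:
  λ = 6: 3 blocks summing to 4 forces exactly one block of size 2 and the rest size 1 → block sizes [2, 1, 1]

Assembling the blocks gives a Jordan form
J =
  [6, 1, 0, 0]
  [0, 6, 0, 0]
  [0, 0, 6, 0]
  [0, 0, 0, 6]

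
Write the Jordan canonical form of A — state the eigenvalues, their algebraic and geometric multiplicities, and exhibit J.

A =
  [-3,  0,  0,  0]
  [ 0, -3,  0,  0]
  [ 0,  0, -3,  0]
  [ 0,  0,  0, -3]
J_1(-3) ⊕ J_1(-3) ⊕ J_1(-3) ⊕ J_1(-3)

The characteristic polynomial is
  det(x·I − A) = x^4 + 12*x^3 + 54*x^2 + 108*x + 81 = (x + 3)^4

Eigenvalues and multiplicities (the geometric multiplicity of λ is n − rank(A − λI), which equals the number of Jordan blocks for λ):
  λ = -3: algebraic multiplicity = 4, geometric multiplicity = 4

Determining the block sizes for each eigenvalue:
  λ = -3: gm = am = 4, so every block has size 1 → block sizes [1, 1, 1, 1]

Assembling the blocks gives a Jordan form
J =
  [-3,  0,  0,  0]
  [ 0, -3,  0,  0]
  [ 0,  0, -3,  0]
  [ 0,  0,  0, -3]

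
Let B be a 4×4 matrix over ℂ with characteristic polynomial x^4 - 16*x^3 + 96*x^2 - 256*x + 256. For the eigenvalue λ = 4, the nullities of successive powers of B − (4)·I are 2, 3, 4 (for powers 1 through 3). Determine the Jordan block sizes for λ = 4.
Block sizes for λ = 4: [3, 1]

From the dimensions of kernels of powers, the number of Jordan blocks of size at least j is d_j − d_{j−1} where d_j = dim ker(N^j) (with d_0 = 0). Computing the differences gives [2, 1, 1].
The number of blocks of size exactly k is (#blocks of size ≥ k) − (#blocks of size ≥ k + 1), so the partition is: 1 block(s) of size 1, 1 block(s) of size 3.
In nonincreasing order the block sizes are [3, 1].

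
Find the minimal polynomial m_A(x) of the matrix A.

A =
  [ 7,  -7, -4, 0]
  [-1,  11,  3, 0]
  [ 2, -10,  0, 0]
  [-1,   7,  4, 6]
x^3 - 18*x^2 + 108*x - 216

The characteristic polynomial is χ_A(x) = (x - 6)^4, so the eigenvalues are known. The minimal polynomial is
  m_A(x) = Π_λ (x − λ)^{k_λ}
where k_λ is the size of the *largest* Jordan block for λ (equivalently, the smallest k with (A − λI)^k v = 0 for every generalised eigenvector v of λ).

  λ = 6: largest Jordan block has size 3, contributing (x − 6)^3

So m_A(x) = (x - 6)^3 = x^3 - 18*x^2 + 108*x - 216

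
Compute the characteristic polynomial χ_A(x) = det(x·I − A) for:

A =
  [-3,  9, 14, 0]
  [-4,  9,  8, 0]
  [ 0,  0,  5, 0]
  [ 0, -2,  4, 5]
x^4 - 16*x^3 + 94*x^2 - 240*x + 225

Expanding det(x·I − A) (e.g. by cofactor expansion or by noting that A is similar to its Jordan form J, which has the same characteristic polynomial as A) gives
  χ_A(x) = x^4 - 16*x^3 + 94*x^2 - 240*x + 225
which factors as (x - 5)^2*(x - 3)^2. The eigenvalues (with algebraic multiplicities) are λ = 3 with multiplicity 2, λ = 5 with multiplicity 2.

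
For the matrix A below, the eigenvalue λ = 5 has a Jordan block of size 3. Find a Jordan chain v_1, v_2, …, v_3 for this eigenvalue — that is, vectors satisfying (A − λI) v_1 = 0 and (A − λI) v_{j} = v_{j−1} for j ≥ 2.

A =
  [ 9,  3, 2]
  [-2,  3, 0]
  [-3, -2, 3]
A Jordan chain for λ = 5 of length 3:
v_1 = (4, -4, -2)ᵀ
v_2 = (4, -2, -3)ᵀ
v_3 = (1, 0, 0)ᵀ

Let N = A − (5)·I. We want v_3 with N^3 v_3 = 0 but N^2 v_3 ≠ 0; then v_{j-1} := N · v_j for j = 3, …, 2.

Pick v_3 = (1, 0, 0)ᵀ.
Then v_2 = N · v_3 = (4, -2, -3)ᵀ.
Then v_1 = N · v_2 = (4, -4, -2)ᵀ.

Sanity check: (A − (5)·I) v_1 = (0, 0, 0)ᵀ = 0. ✓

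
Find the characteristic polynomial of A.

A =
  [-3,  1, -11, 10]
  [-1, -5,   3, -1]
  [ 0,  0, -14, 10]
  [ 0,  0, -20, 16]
x^4 + 6*x^3 - 24*x^2 - 224*x - 384

Expanding det(x·I − A) (e.g. by cofactor expansion or by noting that A is similar to its Jordan form J, which has the same characteristic polynomial as A) gives
  χ_A(x) = x^4 + 6*x^3 - 24*x^2 - 224*x - 384
which factors as (x - 6)*(x + 4)^3. The eigenvalues (with algebraic multiplicities) are λ = -4 with multiplicity 3, λ = 6 with multiplicity 1.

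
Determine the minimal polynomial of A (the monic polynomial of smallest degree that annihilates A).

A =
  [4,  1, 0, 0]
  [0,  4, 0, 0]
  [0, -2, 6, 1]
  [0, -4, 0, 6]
x^4 - 20*x^3 + 148*x^2 - 480*x + 576

The characteristic polynomial is χ_A(x) = (x - 6)^2*(x - 4)^2, so the eigenvalues are known. The minimal polynomial is
  m_A(x) = Π_λ (x − λ)^{k_λ}
where k_λ is the size of the *largest* Jordan block for λ (equivalently, the smallest k with (A − λI)^k v = 0 for every generalised eigenvector v of λ).

  λ = 4: largest Jordan block has size 2, contributing (x − 4)^2
  λ = 6: largest Jordan block has size 2, contributing (x − 6)^2

So m_A(x) = (x - 6)^2*(x - 4)^2 = x^4 - 20*x^3 + 148*x^2 - 480*x + 576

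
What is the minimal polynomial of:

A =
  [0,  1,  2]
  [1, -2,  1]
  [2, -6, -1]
x^3 + 3*x^2 + 3*x + 1

The characteristic polynomial is χ_A(x) = (x + 1)^3, so the eigenvalues are known. The minimal polynomial is
  m_A(x) = Π_λ (x − λ)^{k_λ}
where k_λ is the size of the *largest* Jordan block for λ (equivalently, the smallest k with (A − λI)^k v = 0 for every generalised eigenvector v of λ).

  λ = -1: largest Jordan block has size 3, contributing (x + 1)^3

So m_A(x) = (x + 1)^3 = x^3 + 3*x^2 + 3*x + 1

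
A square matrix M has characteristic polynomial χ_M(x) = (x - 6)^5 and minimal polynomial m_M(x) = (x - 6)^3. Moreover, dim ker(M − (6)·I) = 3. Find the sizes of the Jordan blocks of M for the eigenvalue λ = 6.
Block sizes for λ = 6: [3, 1, 1]

Step 1 — from the characteristic polynomial, algebraic multiplicity of λ = 6 is 5. From dim ker(M − (6)·I) = 3, there are exactly 3 Jordan blocks for λ = 6.
Step 2 — from the minimal polynomial, the factor (x − 6)^3 tells us the largest block for λ = 6 has size 3.
Step 3 — with total size 5, 3 blocks, and largest block 3, the block sizes (in nonincreasing order) are [3, 1, 1].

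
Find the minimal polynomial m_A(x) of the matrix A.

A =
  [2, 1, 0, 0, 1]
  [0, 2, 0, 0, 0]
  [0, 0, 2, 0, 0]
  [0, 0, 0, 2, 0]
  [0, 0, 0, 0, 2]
x^2 - 4*x + 4

The characteristic polynomial is χ_A(x) = (x - 2)^5, so the eigenvalues are known. The minimal polynomial is
  m_A(x) = Π_λ (x − λ)^{k_λ}
where k_λ is the size of the *largest* Jordan block for λ (equivalently, the smallest k with (A − λI)^k v = 0 for every generalised eigenvector v of λ).

  λ = 2: largest Jordan block has size 2, contributing (x − 2)^2

So m_A(x) = (x - 2)^2 = x^2 - 4*x + 4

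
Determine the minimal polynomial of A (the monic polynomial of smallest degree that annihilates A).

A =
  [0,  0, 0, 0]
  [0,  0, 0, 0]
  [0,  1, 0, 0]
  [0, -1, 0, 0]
x^2

The characteristic polynomial is χ_A(x) = x^4, so the eigenvalues are known. The minimal polynomial is
  m_A(x) = Π_λ (x − λ)^{k_λ}
where k_λ is the size of the *largest* Jordan block for λ (equivalently, the smallest k with (A − λI)^k v = 0 for every generalised eigenvector v of λ).

  λ = 0: largest Jordan block has size 2, contributing (x − 0)^2

So m_A(x) = x^2 = x^2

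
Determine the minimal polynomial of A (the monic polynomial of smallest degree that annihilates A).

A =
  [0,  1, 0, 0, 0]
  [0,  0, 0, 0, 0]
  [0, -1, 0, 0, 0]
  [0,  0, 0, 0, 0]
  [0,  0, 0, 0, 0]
x^2

The characteristic polynomial is χ_A(x) = x^5, so the eigenvalues are known. The minimal polynomial is
  m_A(x) = Π_λ (x − λ)^{k_λ}
where k_λ is the size of the *largest* Jordan block for λ (equivalently, the smallest k with (A − λI)^k v = 0 for every generalised eigenvector v of λ).

  λ = 0: largest Jordan block has size 2, contributing (x − 0)^2

So m_A(x) = x^2 = x^2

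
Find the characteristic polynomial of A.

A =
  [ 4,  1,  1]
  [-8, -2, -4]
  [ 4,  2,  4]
x^3 - 6*x^2 + 12*x - 8

Expanding det(x·I − A) (e.g. by cofactor expansion or by noting that A is similar to its Jordan form J, which has the same characteristic polynomial as A) gives
  χ_A(x) = x^3 - 6*x^2 + 12*x - 8
which factors as (x - 2)^3. The eigenvalues (with algebraic multiplicities) are λ = 2 with multiplicity 3.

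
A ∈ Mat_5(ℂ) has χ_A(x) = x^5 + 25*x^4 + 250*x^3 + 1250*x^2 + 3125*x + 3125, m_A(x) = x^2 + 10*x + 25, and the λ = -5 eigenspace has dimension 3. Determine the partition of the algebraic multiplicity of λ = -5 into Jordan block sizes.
Block sizes for λ = -5: [2, 2, 1]

Step 1 — from the characteristic polynomial, algebraic multiplicity of λ = -5 is 5. From dim ker(A − (-5)·I) = 3, there are exactly 3 Jordan blocks for λ = -5.
Step 2 — from the minimal polynomial, the factor (x + 5)^2 tells us the largest block for λ = -5 has size 2.
Step 3 — with total size 5, 3 blocks, and largest block 2, the block sizes (in nonincreasing order) are [2, 2, 1].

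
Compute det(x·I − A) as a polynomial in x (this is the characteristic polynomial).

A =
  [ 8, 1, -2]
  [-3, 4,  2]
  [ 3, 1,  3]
x^3 - 15*x^2 + 75*x - 125

Expanding det(x·I − A) (e.g. by cofactor expansion or by noting that A is similar to its Jordan form J, which has the same characteristic polynomial as A) gives
  χ_A(x) = x^3 - 15*x^2 + 75*x - 125
which factors as (x - 5)^3. The eigenvalues (with algebraic multiplicities) are λ = 5 with multiplicity 3.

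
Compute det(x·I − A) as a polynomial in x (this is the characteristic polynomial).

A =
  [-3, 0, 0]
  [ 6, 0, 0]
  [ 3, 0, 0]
x^3 + 3*x^2

Expanding det(x·I − A) (e.g. by cofactor expansion or by noting that A is similar to its Jordan form J, which has the same characteristic polynomial as A) gives
  χ_A(x) = x^3 + 3*x^2
which factors as x^2*(x + 3). The eigenvalues (with algebraic multiplicities) are λ = -3 with multiplicity 1, λ = 0 with multiplicity 2.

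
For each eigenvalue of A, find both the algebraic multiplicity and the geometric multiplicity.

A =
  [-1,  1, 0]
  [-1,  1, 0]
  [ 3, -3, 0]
λ = 0: alg = 3, geom = 2

Step 1 — factor the characteristic polynomial to read off the algebraic multiplicities:
  χ_A(x) = x^3

Step 2 — compute geometric multiplicities via the rank-nullity identity g(λ) = n − rank(A − λI):
  rank(A − (0)·I) = 1, so dim ker(A − (0)·I) = n − 1 = 2

Summary:
  λ = 0: algebraic multiplicity = 3, geometric multiplicity = 2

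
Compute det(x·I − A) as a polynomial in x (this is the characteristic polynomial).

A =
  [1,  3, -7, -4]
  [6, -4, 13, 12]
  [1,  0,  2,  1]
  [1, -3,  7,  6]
x^4 - 5*x^3 + 6*x^2 + 4*x - 8

Expanding det(x·I − A) (e.g. by cofactor expansion or by noting that A is similar to its Jordan form J, which has the same characteristic polynomial as A) gives
  χ_A(x) = x^4 - 5*x^3 + 6*x^2 + 4*x - 8
which factors as (x - 2)^3*(x + 1). The eigenvalues (with algebraic multiplicities) are λ = -1 with multiplicity 1, λ = 2 with multiplicity 3.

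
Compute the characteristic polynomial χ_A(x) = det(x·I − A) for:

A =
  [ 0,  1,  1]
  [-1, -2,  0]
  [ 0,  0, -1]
x^3 + 3*x^2 + 3*x + 1

Expanding det(x·I − A) (e.g. by cofactor expansion or by noting that A is similar to its Jordan form J, which has the same characteristic polynomial as A) gives
  χ_A(x) = x^3 + 3*x^2 + 3*x + 1
which factors as (x + 1)^3. The eigenvalues (with algebraic multiplicities) are λ = -1 with multiplicity 3.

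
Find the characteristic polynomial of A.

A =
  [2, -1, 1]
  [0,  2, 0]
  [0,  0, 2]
x^3 - 6*x^2 + 12*x - 8

Expanding det(x·I − A) (e.g. by cofactor expansion or by noting that A is similar to its Jordan form J, which has the same characteristic polynomial as A) gives
  χ_A(x) = x^3 - 6*x^2 + 12*x - 8
which factors as (x - 2)^3. The eigenvalues (with algebraic multiplicities) are λ = 2 with multiplicity 3.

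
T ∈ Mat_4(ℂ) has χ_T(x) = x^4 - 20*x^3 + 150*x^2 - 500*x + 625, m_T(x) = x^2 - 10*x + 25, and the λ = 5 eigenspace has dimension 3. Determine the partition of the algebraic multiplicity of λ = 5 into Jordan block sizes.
Block sizes for λ = 5: [2, 1, 1]

Step 1 — from the characteristic polynomial, algebraic multiplicity of λ = 5 is 4. From dim ker(T − (5)·I) = 3, there are exactly 3 Jordan blocks for λ = 5.
Step 2 — from the minimal polynomial, the factor (x − 5)^2 tells us the largest block for λ = 5 has size 2.
Step 3 — with total size 4, 3 blocks, and largest block 2, the block sizes (in nonincreasing order) are [2, 1, 1].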